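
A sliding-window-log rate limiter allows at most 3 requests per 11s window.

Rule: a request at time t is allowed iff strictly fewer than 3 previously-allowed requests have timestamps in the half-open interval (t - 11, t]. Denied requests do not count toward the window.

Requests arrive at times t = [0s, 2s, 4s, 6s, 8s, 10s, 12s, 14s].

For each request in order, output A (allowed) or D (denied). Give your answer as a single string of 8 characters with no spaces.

Tracking allowed requests in the window:
  req#1 t=0s: ALLOW
  req#2 t=2s: ALLOW
  req#3 t=4s: ALLOW
  req#4 t=6s: DENY
  req#5 t=8s: DENY
  req#6 t=10s: DENY
  req#7 t=12s: ALLOW
  req#8 t=14s: ALLOW

Answer: AAADDDAA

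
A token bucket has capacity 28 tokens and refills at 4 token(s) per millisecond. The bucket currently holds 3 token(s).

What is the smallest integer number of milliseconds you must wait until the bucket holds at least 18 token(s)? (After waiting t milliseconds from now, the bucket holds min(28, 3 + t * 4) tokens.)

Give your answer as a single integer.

Answer: 4

Derivation:
Need 3 + t * 4 >= 18, so t >= 15/4.
Smallest integer t = ceil(15/4) = 4.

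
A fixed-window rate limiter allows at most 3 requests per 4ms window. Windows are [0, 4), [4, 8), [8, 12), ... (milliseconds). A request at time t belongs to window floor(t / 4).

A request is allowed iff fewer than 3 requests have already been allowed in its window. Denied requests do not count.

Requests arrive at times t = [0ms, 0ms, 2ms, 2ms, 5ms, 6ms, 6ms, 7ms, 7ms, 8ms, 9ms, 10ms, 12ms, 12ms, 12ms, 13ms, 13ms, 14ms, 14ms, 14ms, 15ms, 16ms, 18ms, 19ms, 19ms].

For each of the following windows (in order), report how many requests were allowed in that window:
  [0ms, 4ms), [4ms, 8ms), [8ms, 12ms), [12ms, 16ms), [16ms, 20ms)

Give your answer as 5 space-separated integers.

Answer: 3 3 3 3 3

Derivation:
Processing requests:
  req#1 t=0ms (window 0): ALLOW
  req#2 t=0ms (window 0): ALLOW
  req#3 t=2ms (window 0): ALLOW
  req#4 t=2ms (window 0): DENY
  req#5 t=5ms (window 1): ALLOW
  req#6 t=6ms (window 1): ALLOW
  req#7 t=6ms (window 1): ALLOW
  req#8 t=7ms (window 1): DENY
  req#9 t=7ms (window 1): DENY
  req#10 t=8ms (window 2): ALLOW
  req#11 t=9ms (window 2): ALLOW
  req#12 t=10ms (window 2): ALLOW
  req#13 t=12ms (window 3): ALLOW
  req#14 t=12ms (window 3): ALLOW
  req#15 t=12ms (window 3): ALLOW
  req#16 t=13ms (window 3): DENY
  req#17 t=13ms (window 3): DENY
  req#18 t=14ms (window 3): DENY
  req#19 t=14ms (window 3): DENY
  req#20 t=14ms (window 3): DENY
  req#21 t=15ms (window 3): DENY
  req#22 t=16ms (window 4): ALLOW
  req#23 t=18ms (window 4): ALLOW
  req#24 t=19ms (window 4): ALLOW
  req#25 t=19ms (window 4): DENY

Allowed counts by window: 3 3 3 3 3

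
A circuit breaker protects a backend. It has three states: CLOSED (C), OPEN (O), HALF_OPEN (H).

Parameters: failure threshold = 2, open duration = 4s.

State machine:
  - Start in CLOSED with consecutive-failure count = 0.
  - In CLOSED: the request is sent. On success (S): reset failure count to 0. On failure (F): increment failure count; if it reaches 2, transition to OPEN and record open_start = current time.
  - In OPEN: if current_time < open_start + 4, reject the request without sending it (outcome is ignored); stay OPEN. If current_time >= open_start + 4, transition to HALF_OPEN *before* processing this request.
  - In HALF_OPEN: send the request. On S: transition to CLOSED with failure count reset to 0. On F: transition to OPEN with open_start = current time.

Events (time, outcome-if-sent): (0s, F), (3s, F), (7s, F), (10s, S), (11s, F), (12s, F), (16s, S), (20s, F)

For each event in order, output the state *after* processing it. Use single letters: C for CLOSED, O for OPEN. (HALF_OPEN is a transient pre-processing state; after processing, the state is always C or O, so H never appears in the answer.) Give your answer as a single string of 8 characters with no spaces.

State after each event:
  event#1 t=0s outcome=F: state=CLOSED
  event#2 t=3s outcome=F: state=OPEN
  event#3 t=7s outcome=F: state=OPEN
  event#4 t=10s outcome=S: state=OPEN
  event#5 t=11s outcome=F: state=OPEN
  event#6 t=12s outcome=F: state=OPEN
  event#7 t=16s outcome=S: state=CLOSED
  event#8 t=20s outcome=F: state=CLOSED

Answer: COOOOOCC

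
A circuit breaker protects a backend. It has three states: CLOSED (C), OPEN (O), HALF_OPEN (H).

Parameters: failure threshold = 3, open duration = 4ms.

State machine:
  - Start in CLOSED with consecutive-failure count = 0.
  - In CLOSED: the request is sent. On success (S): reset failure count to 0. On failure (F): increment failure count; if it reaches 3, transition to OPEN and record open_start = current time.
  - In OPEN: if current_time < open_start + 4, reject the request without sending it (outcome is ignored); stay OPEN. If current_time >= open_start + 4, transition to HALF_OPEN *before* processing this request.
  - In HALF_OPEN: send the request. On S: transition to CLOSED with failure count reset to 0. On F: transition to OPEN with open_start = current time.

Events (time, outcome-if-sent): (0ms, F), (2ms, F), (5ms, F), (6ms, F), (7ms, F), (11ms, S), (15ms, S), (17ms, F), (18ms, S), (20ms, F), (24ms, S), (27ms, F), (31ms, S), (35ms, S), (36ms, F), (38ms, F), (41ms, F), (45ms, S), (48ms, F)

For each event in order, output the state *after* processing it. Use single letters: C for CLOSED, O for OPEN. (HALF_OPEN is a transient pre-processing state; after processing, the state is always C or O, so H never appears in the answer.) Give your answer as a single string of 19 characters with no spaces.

State after each event:
  event#1 t=0ms outcome=F: state=CLOSED
  event#2 t=2ms outcome=F: state=CLOSED
  event#3 t=5ms outcome=F: state=OPEN
  event#4 t=6ms outcome=F: state=OPEN
  event#5 t=7ms outcome=F: state=OPEN
  event#6 t=11ms outcome=S: state=CLOSED
  event#7 t=15ms outcome=S: state=CLOSED
  event#8 t=17ms outcome=F: state=CLOSED
  event#9 t=18ms outcome=S: state=CLOSED
  event#10 t=20ms outcome=F: state=CLOSED
  event#11 t=24ms outcome=S: state=CLOSED
  event#12 t=27ms outcome=F: state=CLOSED
  event#13 t=31ms outcome=S: state=CLOSED
  event#14 t=35ms outcome=S: state=CLOSED
  event#15 t=36ms outcome=F: state=CLOSED
  event#16 t=38ms outcome=F: state=CLOSED
  event#17 t=41ms outcome=F: state=OPEN
  event#18 t=45ms outcome=S: state=CLOSED
  event#19 t=48ms outcome=F: state=CLOSED

Answer: CCOOOCCCCCCCCCCCOCC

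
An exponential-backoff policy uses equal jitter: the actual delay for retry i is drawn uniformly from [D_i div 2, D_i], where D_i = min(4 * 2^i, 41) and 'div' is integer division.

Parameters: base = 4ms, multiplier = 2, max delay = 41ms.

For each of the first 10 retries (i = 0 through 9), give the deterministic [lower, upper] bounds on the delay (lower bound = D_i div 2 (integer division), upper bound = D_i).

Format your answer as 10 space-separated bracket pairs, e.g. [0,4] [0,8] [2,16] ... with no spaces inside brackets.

Computing bounds per retry:
  i=0: D_i=min(4*2^0,41)=4, bounds=[2,4]
  i=1: D_i=min(4*2^1,41)=8, bounds=[4,8]
  i=2: D_i=min(4*2^2,41)=16, bounds=[8,16]
  i=3: D_i=min(4*2^3,41)=32, bounds=[16,32]
  i=4: D_i=min(4*2^4,41)=41, bounds=[20,41]
  i=5: D_i=min(4*2^5,41)=41, bounds=[20,41]
  i=6: D_i=min(4*2^6,41)=41, bounds=[20,41]
  i=7: D_i=min(4*2^7,41)=41, bounds=[20,41]
  i=8: D_i=min(4*2^8,41)=41, bounds=[20,41]
  i=9: D_i=min(4*2^9,41)=41, bounds=[20,41]

Answer: [2,4] [4,8] [8,16] [16,32] [20,41] [20,41] [20,41] [20,41] [20,41] [20,41]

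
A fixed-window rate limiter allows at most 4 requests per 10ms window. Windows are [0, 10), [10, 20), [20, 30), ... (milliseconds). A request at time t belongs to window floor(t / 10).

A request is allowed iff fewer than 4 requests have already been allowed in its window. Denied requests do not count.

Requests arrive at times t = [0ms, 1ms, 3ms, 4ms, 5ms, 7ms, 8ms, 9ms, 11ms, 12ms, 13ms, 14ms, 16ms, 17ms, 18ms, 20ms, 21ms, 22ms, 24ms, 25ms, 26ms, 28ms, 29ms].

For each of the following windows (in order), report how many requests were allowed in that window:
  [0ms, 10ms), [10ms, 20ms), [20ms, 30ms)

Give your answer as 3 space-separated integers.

Answer: 4 4 4

Derivation:
Processing requests:
  req#1 t=0ms (window 0): ALLOW
  req#2 t=1ms (window 0): ALLOW
  req#3 t=3ms (window 0): ALLOW
  req#4 t=4ms (window 0): ALLOW
  req#5 t=5ms (window 0): DENY
  req#6 t=7ms (window 0): DENY
  req#7 t=8ms (window 0): DENY
  req#8 t=9ms (window 0): DENY
  req#9 t=11ms (window 1): ALLOW
  req#10 t=12ms (window 1): ALLOW
  req#11 t=13ms (window 1): ALLOW
  req#12 t=14ms (window 1): ALLOW
  req#13 t=16ms (window 1): DENY
  req#14 t=17ms (window 1): DENY
  req#15 t=18ms (window 1): DENY
  req#16 t=20ms (window 2): ALLOW
  req#17 t=21ms (window 2): ALLOW
  req#18 t=22ms (window 2): ALLOW
  req#19 t=24ms (window 2): ALLOW
  req#20 t=25ms (window 2): DENY
  req#21 t=26ms (window 2): DENY
  req#22 t=28ms (window 2): DENY
  req#23 t=29ms (window 2): DENY

Allowed counts by window: 4 4 4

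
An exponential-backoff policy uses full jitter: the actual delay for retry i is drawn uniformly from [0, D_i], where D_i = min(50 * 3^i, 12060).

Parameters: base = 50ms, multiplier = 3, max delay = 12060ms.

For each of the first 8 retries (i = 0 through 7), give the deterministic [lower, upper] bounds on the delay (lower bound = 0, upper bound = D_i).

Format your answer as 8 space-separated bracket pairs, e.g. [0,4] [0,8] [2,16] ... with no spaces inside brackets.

Answer: [0,50] [0,150] [0,450] [0,1350] [0,4050] [0,12060] [0,12060] [0,12060]

Derivation:
Computing bounds per retry:
  i=0: D_i=min(50*3^0,12060)=50, bounds=[0,50]
  i=1: D_i=min(50*3^1,12060)=150, bounds=[0,150]
  i=2: D_i=min(50*3^2,12060)=450, bounds=[0,450]
  i=3: D_i=min(50*3^3,12060)=1350, bounds=[0,1350]
  i=4: D_i=min(50*3^4,12060)=4050, bounds=[0,4050]
  i=5: D_i=min(50*3^5,12060)=12060, bounds=[0,12060]
  i=6: D_i=min(50*3^6,12060)=12060, bounds=[0,12060]
  i=7: D_i=min(50*3^7,12060)=12060, bounds=[0,12060]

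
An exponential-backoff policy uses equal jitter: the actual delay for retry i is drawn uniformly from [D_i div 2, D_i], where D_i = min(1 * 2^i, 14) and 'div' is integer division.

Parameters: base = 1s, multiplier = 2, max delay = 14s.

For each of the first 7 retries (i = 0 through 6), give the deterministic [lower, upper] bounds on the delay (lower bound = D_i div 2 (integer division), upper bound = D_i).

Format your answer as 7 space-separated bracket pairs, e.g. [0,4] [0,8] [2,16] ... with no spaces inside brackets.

Computing bounds per retry:
  i=0: D_i=min(1*2^0,14)=1, bounds=[0,1]
  i=1: D_i=min(1*2^1,14)=2, bounds=[1,2]
  i=2: D_i=min(1*2^2,14)=4, bounds=[2,4]
  i=3: D_i=min(1*2^3,14)=8, bounds=[4,8]
  i=4: D_i=min(1*2^4,14)=14, bounds=[7,14]
  i=5: D_i=min(1*2^5,14)=14, bounds=[7,14]
  i=6: D_i=min(1*2^6,14)=14, bounds=[7,14]

Answer: [0,1] [1,2] [2,4] [4,8] [7,14] [7,14] [7,14]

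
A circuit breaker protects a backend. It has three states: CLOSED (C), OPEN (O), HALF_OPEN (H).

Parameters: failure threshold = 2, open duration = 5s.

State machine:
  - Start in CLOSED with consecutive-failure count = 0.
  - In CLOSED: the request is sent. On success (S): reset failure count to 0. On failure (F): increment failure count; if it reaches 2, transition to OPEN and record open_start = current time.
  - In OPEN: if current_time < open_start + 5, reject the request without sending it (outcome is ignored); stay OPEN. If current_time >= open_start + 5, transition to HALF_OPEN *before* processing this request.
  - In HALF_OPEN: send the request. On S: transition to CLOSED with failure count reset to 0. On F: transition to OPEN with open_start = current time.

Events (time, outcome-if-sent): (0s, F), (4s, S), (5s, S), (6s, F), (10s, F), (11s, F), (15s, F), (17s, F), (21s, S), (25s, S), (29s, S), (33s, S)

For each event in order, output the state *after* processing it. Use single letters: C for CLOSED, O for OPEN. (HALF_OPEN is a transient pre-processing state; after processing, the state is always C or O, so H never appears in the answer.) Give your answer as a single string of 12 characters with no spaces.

State after each event:
  event#1 t=0s outcome=F: state=CLOSED
  event#2 t=4s outcome=S: state=CLOSED
  event#3 t=5s outcome=S: state=CLOSED
  event#4 t=6s outcome=F: state=CLOSED
  event#5 t=10s outcome=F: state=OPEN
  event#6 t=11s outcome=F: state=OPEN
  event#7 t=15s outcome=F: state=OPEN
  event#8 t=17s outcome=F: state=OPEN
  event#9 t=21s outcome=S: state=CLOSED
  event#10 t=25s outcome=S: state=CLOSED
  event#11 t=29s outcome=S: state=CLOSED
  event#12 t=33s outcome=S: state=CLOSED

Answer: CCCCOOOOCCCC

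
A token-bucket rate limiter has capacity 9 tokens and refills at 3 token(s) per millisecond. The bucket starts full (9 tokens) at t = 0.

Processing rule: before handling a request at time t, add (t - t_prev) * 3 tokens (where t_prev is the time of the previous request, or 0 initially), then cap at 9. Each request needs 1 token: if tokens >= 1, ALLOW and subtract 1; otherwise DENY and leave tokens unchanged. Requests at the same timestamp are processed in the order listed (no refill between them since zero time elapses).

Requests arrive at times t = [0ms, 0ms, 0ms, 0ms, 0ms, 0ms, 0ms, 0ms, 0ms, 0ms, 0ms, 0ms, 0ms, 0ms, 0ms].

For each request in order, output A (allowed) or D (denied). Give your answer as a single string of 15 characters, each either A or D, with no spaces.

Simulating step by step:
  req#1 t=0ms: ALLOW
  req#2 t=0ms: ALLOW
  req#3 t=0ms: ALLOW
  req#4 t=0ms: ALLOW
  req#5 t=0ms: ALLOW
  req#6 t=0ms: ALLOW
  req#7 t=0ms: ALLOW
  req#8 t=0ms: ALLOW
  req#9 t=0ms: ALLOW
  req#10 t=0ms: DENY
  req#11 t=0ms: DENY
  req#12 t=0ms: DENY
  req#13 t=0ms: DENY
  req#14 t=0ms: DENY
  req#15 t=0ms: DENY

Answer: AAAAAAAAADDDDDD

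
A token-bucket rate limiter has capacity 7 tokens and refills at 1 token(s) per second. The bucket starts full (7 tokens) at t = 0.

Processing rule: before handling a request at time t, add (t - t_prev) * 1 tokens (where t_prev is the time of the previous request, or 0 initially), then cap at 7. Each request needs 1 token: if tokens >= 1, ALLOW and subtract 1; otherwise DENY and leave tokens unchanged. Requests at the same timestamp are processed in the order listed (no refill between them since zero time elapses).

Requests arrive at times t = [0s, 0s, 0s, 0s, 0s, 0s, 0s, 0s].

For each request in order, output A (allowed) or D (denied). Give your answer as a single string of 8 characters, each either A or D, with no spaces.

Answer: AAAAAAAD

Derivation:
Simulating step by step:
  req#1 t=0s: ALLOW
  req#2 t=0s: ALLOW
  req#3 t=0s: ALLOW
  req#4 t=0s: ALLOW
  req#5 t=0s: ALLOW
  req#6 t=0s: ALLOW
  req#7 t=0s: ALLOW
  req#8 t=0s: DENY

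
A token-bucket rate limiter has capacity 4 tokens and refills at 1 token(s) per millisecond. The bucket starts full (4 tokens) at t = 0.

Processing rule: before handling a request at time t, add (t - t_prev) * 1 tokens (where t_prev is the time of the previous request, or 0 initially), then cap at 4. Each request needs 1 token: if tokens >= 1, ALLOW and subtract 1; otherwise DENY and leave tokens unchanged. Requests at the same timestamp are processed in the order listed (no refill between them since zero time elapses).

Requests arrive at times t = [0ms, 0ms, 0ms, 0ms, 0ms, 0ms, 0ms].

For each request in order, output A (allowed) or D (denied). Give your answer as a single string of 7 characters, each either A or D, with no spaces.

Answer: AAAADDD

Derivation:
Simulating step by step:
  req#1 t=0ms: ALLOW
  req#2 t=0ms: ALLOW
  req#3 t=0ms: ALLOW
  req#4 t=0ms: ALLOW
  req#5 t=0ms: DENY
  req#6 t=0ms: DENY
  req#7 t=0ms: DENY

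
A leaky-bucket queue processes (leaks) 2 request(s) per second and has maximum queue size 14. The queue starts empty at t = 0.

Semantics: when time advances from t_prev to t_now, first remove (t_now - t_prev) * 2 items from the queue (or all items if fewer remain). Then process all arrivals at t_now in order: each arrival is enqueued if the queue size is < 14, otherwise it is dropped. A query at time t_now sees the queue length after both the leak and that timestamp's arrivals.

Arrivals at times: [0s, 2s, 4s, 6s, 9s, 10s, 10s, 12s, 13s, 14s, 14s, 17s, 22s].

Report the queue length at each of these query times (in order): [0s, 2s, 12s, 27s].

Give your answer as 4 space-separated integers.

Answer: 1 1 1 0

Derivation:
Queue lengths at query times:
  query t=0s: backlog = 1
  query t=2s: backlog = 1
  query t=12s: backlog = 1
  query t=27s: backlog = 0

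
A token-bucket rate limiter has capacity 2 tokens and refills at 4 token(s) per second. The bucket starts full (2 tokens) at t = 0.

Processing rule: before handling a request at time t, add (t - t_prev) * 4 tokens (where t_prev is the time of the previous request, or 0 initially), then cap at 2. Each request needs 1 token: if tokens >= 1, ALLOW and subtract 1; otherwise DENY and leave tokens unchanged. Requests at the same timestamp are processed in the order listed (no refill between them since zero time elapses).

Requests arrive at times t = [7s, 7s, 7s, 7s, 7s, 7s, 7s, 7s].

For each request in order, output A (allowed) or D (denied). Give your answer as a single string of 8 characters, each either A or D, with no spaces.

Simulating step by step:
  req#1 t=7s: ALLOW
  req#2 t=7s: ALLOW
  req#3 t=7s: DENY
  req#4 t=7s: DENY
  req#5 t=7s: DENY
  req#6 t=7s: DENY
  req#7 t=7s: DENY
  req#8 t=7s: DENY

Answer: AADDDDDD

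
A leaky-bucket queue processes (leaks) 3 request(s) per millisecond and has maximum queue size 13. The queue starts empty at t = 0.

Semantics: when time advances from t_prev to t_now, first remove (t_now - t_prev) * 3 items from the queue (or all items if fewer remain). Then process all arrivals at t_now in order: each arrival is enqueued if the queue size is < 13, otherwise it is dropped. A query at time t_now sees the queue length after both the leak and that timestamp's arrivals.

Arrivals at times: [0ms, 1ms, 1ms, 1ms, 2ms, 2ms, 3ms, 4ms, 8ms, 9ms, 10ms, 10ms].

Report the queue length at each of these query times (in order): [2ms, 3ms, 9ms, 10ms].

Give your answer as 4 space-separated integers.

Answer: 2 1 1 2

Derivation:
Queue lengths at query times:
  query t=2ms: backlog = 2
  query t=3ms: backlog = 1
  query t=9ms: backlog = 1
  query t=10ms: backlog = 2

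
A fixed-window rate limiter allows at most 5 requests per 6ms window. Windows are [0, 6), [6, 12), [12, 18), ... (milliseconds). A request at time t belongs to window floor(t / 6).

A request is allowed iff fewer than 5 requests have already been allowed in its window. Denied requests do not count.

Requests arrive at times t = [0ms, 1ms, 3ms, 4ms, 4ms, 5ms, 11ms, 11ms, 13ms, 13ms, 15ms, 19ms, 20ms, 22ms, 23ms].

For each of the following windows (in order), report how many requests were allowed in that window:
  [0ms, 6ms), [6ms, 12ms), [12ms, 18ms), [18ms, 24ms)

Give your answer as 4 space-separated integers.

Answer: 5 2 3 4

Derivation:
Processing requests:
  req#1 t=0ms (window 0): ALLOW
  req#2 t=1ms (window 0): ALLOW
  req#3 t=3ms (window 0): ALLOW
  req#4 t=4ms (window 0): ALLOW
  req#5 t=4ms (window 0): ALLOW
  req#6 t=5ms (window 0): DENY
  req#7 t=11ms (window 1): ALLOW
  req#8 t=11ms (window 1): ALLOW
  req#9 t=13ms (window 2): ALLOW
  req#10 t=13ms (window 2): ALLOW
  req#11 t=15ms (window 2): ALLOW
  req#12 t=19ms (window 3): ALLOW
  req#13 t=20ms (window 3): ALLOW
  req#14 t=22ms (window 3): ALLOW
  req#15 t=23ms (window 3): ALLOW

Allowed counts by window: 5 2 3 4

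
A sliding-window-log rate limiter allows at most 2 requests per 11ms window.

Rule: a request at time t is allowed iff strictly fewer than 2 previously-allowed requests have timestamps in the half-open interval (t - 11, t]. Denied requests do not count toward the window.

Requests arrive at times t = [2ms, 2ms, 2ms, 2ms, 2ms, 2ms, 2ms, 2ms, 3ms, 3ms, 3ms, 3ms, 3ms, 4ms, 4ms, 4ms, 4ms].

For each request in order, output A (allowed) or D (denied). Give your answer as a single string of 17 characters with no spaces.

Answer: AADDDDDDDDDDDDDDD

Derivation:
Tracking allowed requests in the window:
  req#1 t=2ms: ALLOW
  req#2 t=2ms: ALLOW
  req#3 t=2ms: DENY
  req#4 t=2ms: DENY
  req#5 t=2ms: DENY
  req#6 t=2ms: DENY
  req#7 t=2ms: DENY
  req#8 t=2ms: DENY
  req#9 t=3ms: DENY
  req#10 t=3ms: DENY
  req#11 t=3ms: DENY
  req#12 t=3ms: DENY
  req#13 t=3ms: DENY
  req#14 t=4ms: DENY
  req#15 t=4ms: DENY
  req#16 t=4ms: DENY
  req#17 t=4ms: DENY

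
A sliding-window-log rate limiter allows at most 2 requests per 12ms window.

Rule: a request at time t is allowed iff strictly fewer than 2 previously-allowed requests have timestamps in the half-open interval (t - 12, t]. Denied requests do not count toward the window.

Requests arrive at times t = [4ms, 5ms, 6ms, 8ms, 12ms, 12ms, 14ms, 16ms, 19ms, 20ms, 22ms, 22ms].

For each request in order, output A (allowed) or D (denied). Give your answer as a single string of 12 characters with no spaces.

Tracking allowed requests in the window:
  req#1 t=4ms: ALLOW
  req#2 t=5ms: ALLOW
  req#3 t=6ms: DENY
  req#4 t=8ms: DENY
  req#5 t=12ms: DENY
  req#6 t=12ms: DENY
  req#7 t=14ms: DENY
  req#8 t=16ms: ALLOW
  req#9 t=19ms: ALLOW
  req#10 t=20ms: DENY
  req#11 t=22ms: DENY
  req#12 t=22ms: DENY

Answer: AADDDDDAADDD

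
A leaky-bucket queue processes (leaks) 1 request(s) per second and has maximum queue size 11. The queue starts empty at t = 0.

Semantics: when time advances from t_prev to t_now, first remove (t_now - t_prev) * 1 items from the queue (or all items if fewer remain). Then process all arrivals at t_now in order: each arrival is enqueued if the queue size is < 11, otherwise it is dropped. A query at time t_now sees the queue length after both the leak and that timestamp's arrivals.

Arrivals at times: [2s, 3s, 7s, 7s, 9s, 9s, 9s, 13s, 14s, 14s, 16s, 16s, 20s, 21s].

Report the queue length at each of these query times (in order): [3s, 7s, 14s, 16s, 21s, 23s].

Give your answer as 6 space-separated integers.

Answer: 1 2 2 2 1 0

Derivation:
Queue lengths at query times:
  query t=3s: backlog = 1
  query t=7s: backlog = 2
  query t=14s: backlog = 2
  query t=16s: backlog = 2
  query t=21s: backlog = 1
  query t=23s: backlog = 0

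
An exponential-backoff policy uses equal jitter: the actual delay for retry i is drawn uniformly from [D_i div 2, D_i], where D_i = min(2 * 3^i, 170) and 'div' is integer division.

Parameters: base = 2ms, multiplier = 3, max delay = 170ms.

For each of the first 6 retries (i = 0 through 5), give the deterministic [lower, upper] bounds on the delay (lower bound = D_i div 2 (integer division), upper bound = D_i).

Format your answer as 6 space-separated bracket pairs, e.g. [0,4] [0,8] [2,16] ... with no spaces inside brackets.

Computing bounds per retry:
  i=0: D_i=min(2*3^0,170)=2, bounds=[1,2]
  i=1: D_i=min(2*3^1,170)=6, bounds=[3,6]
  i=2: D_i=min(2*3^2,170)=18, bounds=[9,18]
  i=3: D_i=min(2*3^3,170)=54, bounds=[27,54]
  i=4: D_i=min(2*3^4,170)=162, bounds=[81,162]
  i=5: D_i=min(2*3^5,170)=170, bounds=[85,170]

Answer: [1,2] [3,6] [9,18] [27,54] [81,162] [85,170]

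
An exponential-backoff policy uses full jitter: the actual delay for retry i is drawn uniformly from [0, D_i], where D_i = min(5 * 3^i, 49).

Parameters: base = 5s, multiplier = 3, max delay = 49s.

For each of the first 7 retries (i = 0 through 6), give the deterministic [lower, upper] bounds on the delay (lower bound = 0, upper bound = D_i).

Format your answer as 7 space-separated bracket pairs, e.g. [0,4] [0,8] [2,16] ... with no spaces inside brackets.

Computing bounds per retry:
  i=0: D_i=min(5*3^0,49)=5, bounds=[0,5]
  i=1: D_i=min(5*3^1,49)=15, bounds=[0,15]
  i=2: D_i=min(5*3^2,49)=45, bounds=[0,45]
  i=3: D_i=min(5*3^3,49)=49, bounds=[0,49]
  i=4: D_i=min(5*3^4,49)=49, bounds=[0,49]
  i=5: D_i=min(5*3^5,49)=49, bounds=[0,49]
  i=6: D_i=min(5*3^6,49)=49, bounds=[0,49]

Answer: [0,5] [0,15] [0,45] [0,49] [0,49] [0,49] [0,49]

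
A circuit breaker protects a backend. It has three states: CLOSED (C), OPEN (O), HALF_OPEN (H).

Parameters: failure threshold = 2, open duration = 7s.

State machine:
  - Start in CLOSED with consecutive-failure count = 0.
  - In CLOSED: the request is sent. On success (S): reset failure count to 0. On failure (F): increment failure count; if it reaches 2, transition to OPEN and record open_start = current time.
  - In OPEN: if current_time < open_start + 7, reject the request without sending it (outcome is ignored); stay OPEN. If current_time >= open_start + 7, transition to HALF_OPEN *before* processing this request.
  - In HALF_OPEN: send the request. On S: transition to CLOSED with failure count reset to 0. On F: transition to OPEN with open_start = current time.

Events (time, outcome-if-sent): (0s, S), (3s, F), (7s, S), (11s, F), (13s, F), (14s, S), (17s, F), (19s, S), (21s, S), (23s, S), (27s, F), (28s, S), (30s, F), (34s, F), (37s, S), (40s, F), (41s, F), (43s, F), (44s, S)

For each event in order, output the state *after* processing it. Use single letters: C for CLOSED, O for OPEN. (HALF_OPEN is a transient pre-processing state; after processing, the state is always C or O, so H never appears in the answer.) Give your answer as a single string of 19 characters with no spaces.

State after each event:
  event#1 t=0s outcome=S: state=CLOSED
  event#2 t=3s outcome=F: state=CLOSED
  event#3 t=7s outcome=S: state=CLOSED
  event#4 t=11s outcome=F: state=CLOSED
  event#5 t=13s outcome=F: state=OPEN
  event#6 t=14s outcome=S: state=OPEN
  event#7 t=17s outcome=F: state=OPEN
  event#8 t=19s outcome=S: state=OPEN
  event#9 t=21s outcome=S: state=CLOSED
  event#10 t=23s outcome=S: state=CLOSED
  event#11 t=27s outcome=F: state=CLOSED
  event#12 t=28s outcome=S: state=CLOSED
  event#13 t=30s outcome=F: state=CLOSED
  event#14 t=34s outcome=F: state=OPEN
  event#15 t=37s outcome=S: state=OPEN
  event#16 t=40s outcome=F: state=OPEN
  event#17 t=41s outcome=F: state=OPEN
  event#18 t=43s outcome=F: state=OPEN
  event#19 t=44s outcome=S: state=OPEN

Answer: CCCCOOOOCCCCCOOOOOO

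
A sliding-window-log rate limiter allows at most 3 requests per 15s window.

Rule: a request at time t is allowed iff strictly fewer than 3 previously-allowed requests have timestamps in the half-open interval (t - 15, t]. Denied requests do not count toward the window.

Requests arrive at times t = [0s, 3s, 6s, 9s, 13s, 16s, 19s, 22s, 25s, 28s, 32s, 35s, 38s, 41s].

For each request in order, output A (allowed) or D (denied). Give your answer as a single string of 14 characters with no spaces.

Tracking allowed requests in the window:
  req#1 t=0s: ALLOW
  req#2 t=3s: ALLOW
  req#3 t=6s: ALLOW
  req#4 t=9s: DENY
  req#5 t=13s: DENY
  req#6 t=16s: ALLOW
  req#7 t=19s: ALLOW
  req#8 t=22s: ALLOW
  req#9 t=25s: DENY
  req#10 t=28s: DENY
  req#11 t=32s: ALLOW
  req#12 t=35s: ALLOW
  req#13 t=38s: ALLOW
  req#14 t=41s: DENY

Answer: AAADDAAADDAAAD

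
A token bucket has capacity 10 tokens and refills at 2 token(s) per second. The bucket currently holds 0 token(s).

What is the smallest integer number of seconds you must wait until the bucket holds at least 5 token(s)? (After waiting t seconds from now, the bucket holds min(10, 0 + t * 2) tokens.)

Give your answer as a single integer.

Need 0 + t * 2 >= 5, so t >= 5/2.
Smallest integer t = ceil(5/2) = 3.

Answer: 3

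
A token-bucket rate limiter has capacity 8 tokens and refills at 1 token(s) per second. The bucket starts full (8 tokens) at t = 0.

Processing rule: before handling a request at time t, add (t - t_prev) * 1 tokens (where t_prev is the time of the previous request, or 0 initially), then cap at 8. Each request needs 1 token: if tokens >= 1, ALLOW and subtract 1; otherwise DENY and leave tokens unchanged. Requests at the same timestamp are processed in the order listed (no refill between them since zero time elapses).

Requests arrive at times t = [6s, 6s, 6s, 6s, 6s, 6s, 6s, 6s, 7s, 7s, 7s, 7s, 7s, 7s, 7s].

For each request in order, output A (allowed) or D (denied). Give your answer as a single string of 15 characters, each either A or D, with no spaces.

Simulating step by step:
  req#1 t=6s: ALLOW
  req#2 t=6s: ALLOW
  req#3 t=6s: ALLOW
  req#4 t=6s: ALLOW
  req#5 t=6s: ALLOW
  req#6 t=6s: ALLOW
  req#7 t=6s: ALLOW
  req#8 t=6s: ALLOW
  req#9 t=7s: ALLOW
  req#10 t=7s: DENY
  req#11 t=7s: DENY
  req#12 t=7s: DENY
  req#13 t=7s: DENY
  req#14 t=7s: DENY
  req#15 t=7s: DENY

Answer: AAAAAAAAADDDDDD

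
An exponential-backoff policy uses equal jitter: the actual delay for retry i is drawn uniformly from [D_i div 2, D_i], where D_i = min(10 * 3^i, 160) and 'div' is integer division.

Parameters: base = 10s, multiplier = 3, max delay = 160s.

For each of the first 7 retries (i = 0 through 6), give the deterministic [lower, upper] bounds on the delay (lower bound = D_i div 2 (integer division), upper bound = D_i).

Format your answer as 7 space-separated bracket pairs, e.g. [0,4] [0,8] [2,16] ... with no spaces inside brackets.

Answer: [5,10] [15,30] [45,90] [80,160] [80,160] [80,160] [80,160]

Derivation:
Computing bounds per retry:
  i=0: D_i=min(10*3^0,160)=10, bounds=[5,10]
  i=1: D_i=min(10*3^1,160)=30, bounds=[15,30]
  i=2: D_i=min(10*3^2,160)=90, bounds=[45,90]
  i=3: D_i=min(10*3^3,160)=160, bounds=[80,160]
  i=4: D_i=min(10*3^4,160)=160, bounds=[80,160]
  i=5: D_i=min(10*3^5,160)=160, bounds=[80,160]
  i=6: D_i=min(10*3^6,160)=160, bounds=[80,160]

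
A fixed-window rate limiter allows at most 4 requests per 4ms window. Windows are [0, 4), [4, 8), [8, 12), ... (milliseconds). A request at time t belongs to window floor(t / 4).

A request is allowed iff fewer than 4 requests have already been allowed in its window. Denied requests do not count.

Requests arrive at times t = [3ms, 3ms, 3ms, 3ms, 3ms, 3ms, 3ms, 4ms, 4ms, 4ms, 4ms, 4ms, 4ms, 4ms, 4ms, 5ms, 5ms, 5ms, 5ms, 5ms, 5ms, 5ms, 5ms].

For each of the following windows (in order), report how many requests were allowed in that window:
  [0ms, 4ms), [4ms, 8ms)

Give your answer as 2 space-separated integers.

Processing requests:
  req#1 t=3ms (window 0): ALLOW
  req#2 t=3ms (window 0): ALLOW
  req#3 t=3ms (window 0): ALLOW
  req#4 t=3ms (window 0): ALLOW
  req#5 t=3ms (window 0): DENY
  req#6 t=3ms (window 0): DENY
  req#7 t=3ms (window 0): DENY
  req#8 t=4ms (window 1): ALLOW
  req#9 t=4ms (window 1): ALLOW
  req#10 t=4ms (window 1): ALLOW
  req#11 t=4ms (window 1): ALLOW
  req#12 t=4ms (window 1): DENY
  req#13 t=4ms (window 1): DENY
  req#14 t=4ms (window 1): DENY
  req#15 t=4ms (window 1): DENY
  req#16 t=5ms (window 1): DENY
  req#17 t=5ms (window 1): DENY
  req#18 t=5ms (window 1): DENY
  req#19 t=5ms (window 1): DENY
  req#20 t=5ms (window 1): DENY
  req#21 t=5ms (window 1): DENY
  req#22 t=5ms (window 1): DENY
  req#23 t=5ms (window 1): DENY

Allowed counts by window: 4 4

Answer: 4 4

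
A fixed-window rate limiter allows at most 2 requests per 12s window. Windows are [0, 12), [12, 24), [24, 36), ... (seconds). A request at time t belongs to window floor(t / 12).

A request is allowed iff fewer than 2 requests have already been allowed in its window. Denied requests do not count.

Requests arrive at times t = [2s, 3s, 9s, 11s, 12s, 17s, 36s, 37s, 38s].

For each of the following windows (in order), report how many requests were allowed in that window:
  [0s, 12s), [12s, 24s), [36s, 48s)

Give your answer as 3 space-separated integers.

Processing requests:
  req#1 t=2s (window 0): ALLOW
  req#2 t=3s (window 0): ALLOW
  req#3 t=9s (window 0): DENY
  req#4 t=11s (window 0): DENY
  req#5 t=12s (window 1): ALLOW
  req#6 t=17s (window 1): ALLOW
  req#7 t=36s (window 3): ALLOW
  req#8 t=37s (window 3): ALLOW
  req#9 t=38s (window 3): DENY

Allowed counts by window: 2 2 2

Answer: 2 2 2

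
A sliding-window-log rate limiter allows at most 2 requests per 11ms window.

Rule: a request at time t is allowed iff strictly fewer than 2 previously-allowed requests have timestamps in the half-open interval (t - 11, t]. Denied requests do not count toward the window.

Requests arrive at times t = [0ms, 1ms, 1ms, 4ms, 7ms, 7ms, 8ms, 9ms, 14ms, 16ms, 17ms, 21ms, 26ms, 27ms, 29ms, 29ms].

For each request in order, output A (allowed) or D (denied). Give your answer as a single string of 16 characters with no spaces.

Tracking allowed requests in the window:
  req#1 t=0ms: ALLOW
  req#2 t=1ms: ALLOW
  req#3 t=1ms: DENY
  req#4 t=4ms: DENY
  req#5 t=7ms: DENY
  req#6 t=7ms: DENY
  req#7 t=8ms: DENY
  req#8 t=9ms: DENY
  req#9 t=14ms: ALLOW
  req#10 t=16ms: ALLOW
  req#11 t=17ms: DENY
  req#12 t=21ms: DENY
  req#13 t=26ms: ALLOW
  req#14 t=27ms: ALLOW
  req#15 t=29ms: DENY
  req#16 t=29ms: DENY

Answer: AADDDDDDAADDAADD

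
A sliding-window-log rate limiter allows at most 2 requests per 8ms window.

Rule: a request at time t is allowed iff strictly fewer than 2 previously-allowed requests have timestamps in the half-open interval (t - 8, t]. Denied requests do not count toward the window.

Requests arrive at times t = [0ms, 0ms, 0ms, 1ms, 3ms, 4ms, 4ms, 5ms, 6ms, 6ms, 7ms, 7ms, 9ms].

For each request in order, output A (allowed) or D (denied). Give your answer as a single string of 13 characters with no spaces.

Tracking allowed requests in the window:
  req#1 t=0ms: ALLOW
  req#2 t=0ms: ALLOW
  req#3 t=0ms: DENY
  req#4 t=1ms: DENY
  req#5 t=3ms: DENY
  req#6 t=4ms: DENY
  req#7 t=4ms: DENY
  req#8 t=5ms: DENY
  req#9 t=6ms: DENY
  req#10 t=6ms: DENY
  req#11 t=7ms: DENY
  req#12 t=7ms: DENY
  req#13 t=9ms: ALLOW

Answer: AADDDDDDDDDDA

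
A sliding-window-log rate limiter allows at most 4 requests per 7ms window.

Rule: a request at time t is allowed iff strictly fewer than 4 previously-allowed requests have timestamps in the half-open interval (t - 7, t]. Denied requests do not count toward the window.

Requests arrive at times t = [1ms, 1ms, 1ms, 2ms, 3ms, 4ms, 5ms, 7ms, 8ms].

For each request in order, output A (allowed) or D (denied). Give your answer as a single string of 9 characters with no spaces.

Answer: AAAADDDDA

Derivation:
Tracking allowed requests in the window:
  req#1 t=1ms: ALLOW
  req#2 t=1ms: ALLOW
  req#3 t=1ms: ALLOW
  req#4 t=2ms: ALLOW
  req#5 t=3ms: DENY
  req#6 t=4ms: DENY
  req#7 t=5ms: DENY
  req#8 t=7ms: DENY
  req#9 t=8ms: ALLOW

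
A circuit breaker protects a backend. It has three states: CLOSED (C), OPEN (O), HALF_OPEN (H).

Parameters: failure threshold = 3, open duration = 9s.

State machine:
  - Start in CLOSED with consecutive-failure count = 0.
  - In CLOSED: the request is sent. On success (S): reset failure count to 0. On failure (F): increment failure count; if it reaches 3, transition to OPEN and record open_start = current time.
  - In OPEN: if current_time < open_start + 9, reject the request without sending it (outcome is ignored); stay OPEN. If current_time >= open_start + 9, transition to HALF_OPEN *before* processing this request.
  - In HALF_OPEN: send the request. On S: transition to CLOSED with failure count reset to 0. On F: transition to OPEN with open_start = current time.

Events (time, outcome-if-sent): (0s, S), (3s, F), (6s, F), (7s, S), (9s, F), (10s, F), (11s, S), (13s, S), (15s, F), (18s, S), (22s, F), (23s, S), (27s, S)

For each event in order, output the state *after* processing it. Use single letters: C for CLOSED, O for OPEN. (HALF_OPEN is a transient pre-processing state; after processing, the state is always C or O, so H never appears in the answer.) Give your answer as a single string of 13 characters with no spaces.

State after each event:
  event#1 t=0s outcome=S: state=CLOSED
  event#2 t=3s outcome=F: state=CLOSED
  event#3 t=6s outcome=F: state=CLOSED
  event#4 t=7s outcome=S: state=CLOSED
  event#5 t=9s outcome=F: state=CLOSED
  event#6 t=10s outcome=F: state=CLOSED
  event#7 t=11s outcome=S: state=CLOSED
  event#8 t=13s outcome=S: state=CLOSED
  event#9 t=15s outcome=F: state=CLOSED
  event#10 t=18s outcome=S: state=CLOSED
  event#11 t=22s outcome=F: state=CLOSED
  event#12 t=23s outcome=S: state=CLOSED
  event#13 t=27s outcome=S: state=CLOSED

Answer: CCCCCCCCCCCCC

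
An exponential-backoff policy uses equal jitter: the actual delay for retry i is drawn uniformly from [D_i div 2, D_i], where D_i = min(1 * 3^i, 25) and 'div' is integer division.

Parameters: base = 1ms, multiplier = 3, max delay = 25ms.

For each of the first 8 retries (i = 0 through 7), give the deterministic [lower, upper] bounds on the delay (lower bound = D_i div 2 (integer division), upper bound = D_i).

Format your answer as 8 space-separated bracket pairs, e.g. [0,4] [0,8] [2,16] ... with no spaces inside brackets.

Computing bounds per retry:
  i=0: D_i=min(1*3^0,25)=1, bounds=[0,1]
  i=1: D_i=min(1*3^1,25)=3, bounds=[1,3]
  i=2: D_i=min(1*3^2,25)=9, bounds=[4,9]
  i=3: D_i=min(1*3^3,25)=25, bounds=[12,25]
  i=4: D_i=min(1*3^4,25)=25, bounds=[12,25]
  i=5: D_i=min(1*3^5,25)=25, bounds=[12,25]
  i=6: D_i=min(1*3^6,25)=25, bounds=[12,25]
  i=7: D_i=min(1*3^7,25)=25, bounds=[12,25]

Answer: [0,1] [1,3] [4,9] [12,25] [12,25] [12,25] [12,25] [12,25]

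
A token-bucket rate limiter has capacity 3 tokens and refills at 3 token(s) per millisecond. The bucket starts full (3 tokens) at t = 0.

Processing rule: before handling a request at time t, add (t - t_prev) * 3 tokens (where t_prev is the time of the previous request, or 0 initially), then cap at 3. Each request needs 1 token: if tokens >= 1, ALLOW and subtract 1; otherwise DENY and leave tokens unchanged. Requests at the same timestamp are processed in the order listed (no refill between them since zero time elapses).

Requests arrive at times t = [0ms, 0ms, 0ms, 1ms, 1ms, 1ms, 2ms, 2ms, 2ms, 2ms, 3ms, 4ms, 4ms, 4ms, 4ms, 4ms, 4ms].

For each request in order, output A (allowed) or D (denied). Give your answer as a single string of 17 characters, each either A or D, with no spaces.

Answer: AAAAAAAAADAAAADDD

Derivation:
Simulating step by step:
  req#1 t=0ms: ALLOW
  req#2 t=0ms: ALLOW
  req#3 t=0ms: ALLOW
  req#4 t=1ms: ALLOW
  req#5 t=1ms: ALLOW
  req#6 t=1ms: ALLOW
  req#7 t=2ms: ALLOW
  req#8 t=2ms: ALLOW
  req#9 t=2ms: ALLOW
  req#10 t=2ms: DENY
  req#11 t=3ms: ALLOW
  req#12 t=4ms: ALLOW
  req#13 t=4ms: ALLOW
  req#14 t=4ms: ALLOW
  req#15 t=4ms: DENY
  req#16 t=4ms: DENY
  req#17 t=4ms: DENY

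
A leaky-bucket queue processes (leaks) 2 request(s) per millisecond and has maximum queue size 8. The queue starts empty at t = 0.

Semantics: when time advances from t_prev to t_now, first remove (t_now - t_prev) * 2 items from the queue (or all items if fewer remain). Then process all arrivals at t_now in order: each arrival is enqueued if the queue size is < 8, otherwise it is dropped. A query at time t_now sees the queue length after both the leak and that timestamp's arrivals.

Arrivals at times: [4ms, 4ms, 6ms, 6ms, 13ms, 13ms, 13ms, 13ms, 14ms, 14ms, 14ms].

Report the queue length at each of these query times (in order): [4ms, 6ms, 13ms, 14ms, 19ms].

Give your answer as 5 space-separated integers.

Queue lengths at query times:
  query t=4ms: backlog = 2
  query t=6ms: backlog = 2
  query t=13ms: backlog = 4
  query t=14ms: backlog = 5
  query t=19ms: backlog = 0

Answer: 2 2 4 5 0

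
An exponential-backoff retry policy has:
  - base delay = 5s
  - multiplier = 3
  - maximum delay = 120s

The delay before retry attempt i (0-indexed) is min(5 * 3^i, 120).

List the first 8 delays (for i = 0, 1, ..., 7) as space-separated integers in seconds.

Answer: 5 15 45 120 120 120 120 120

Derivation:
Computing each delay:
  i=0: min(5*3^0, 120) = 5
  i=1: min(5*3^1, 120) = 15
  i=2: min(5*3^2, 120) = 45
  i=3: min(5*3^3, 120) = 120
  i=4: min(5*3^4, 120) = 120
  i=5: min(5*3^5, 120) = 120
  i=6: min(5*3^6, 120) = 120
  i=7: min(5*3^7, 120) = 120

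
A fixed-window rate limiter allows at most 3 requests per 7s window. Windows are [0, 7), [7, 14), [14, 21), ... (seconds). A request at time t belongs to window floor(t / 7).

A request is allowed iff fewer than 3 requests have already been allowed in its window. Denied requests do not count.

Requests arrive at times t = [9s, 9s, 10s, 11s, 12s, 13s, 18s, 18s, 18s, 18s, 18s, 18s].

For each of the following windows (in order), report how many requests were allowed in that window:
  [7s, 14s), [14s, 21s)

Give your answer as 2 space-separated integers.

Answer: 3 3

Derivation:
Processing requests:
  req#1 t=9s (window 1): ALLOW
  req#2 t=9s (window 1): ALLOW
  req#3 t=10s (window 1): ALLOW
  req#4 t=11s (window 1): DENY
  req#5 t=12s (window 1): DENY
  req#6 t=13s (window 1): DENY
  req#7 t=18s (window 2): ALLOW
  req#8 t=18s (window 2): ALLOW
  req#9 t=18s (window 2): ALLOW
  req#10 t=18s (window 2): DENY
  req#11 t=18s (window 2): DENY
  req#12 t=18s (window 2): DENY

Allowed counts by window: 3 3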